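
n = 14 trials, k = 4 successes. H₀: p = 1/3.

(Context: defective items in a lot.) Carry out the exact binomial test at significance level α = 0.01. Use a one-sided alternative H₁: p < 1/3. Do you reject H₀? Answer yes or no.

Exact binomial: n=14, k=4, p₀=1/3=0.3333
P(X≤4) from Σ C(n,i)·p₀^i·(1−p₀)^(n−i)
p-value (one-sided, H₁ less) = 0.47550
At α=0.01: p ≥ α → fail to reject H₀

reject H₀: no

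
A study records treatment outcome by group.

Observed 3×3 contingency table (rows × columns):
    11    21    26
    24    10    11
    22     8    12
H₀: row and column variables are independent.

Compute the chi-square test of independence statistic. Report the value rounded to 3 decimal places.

test statistic = 16.973

Row totals [58, 45, 42], col totals [57, 39, 49], n=145
χ² = (11−22.80)²/22.80 + (21−15.60)²/15.60 + (26−19.60)²/19.60 + (24−17.69)²/17.69 + (10−12.10)²/12.10 + (11−15.21)²/15.21 + (22−16.51)²/16.51 + (8−11.30)²/11.30 + (12−14.19)²/14.19 = 16.9726
df = 4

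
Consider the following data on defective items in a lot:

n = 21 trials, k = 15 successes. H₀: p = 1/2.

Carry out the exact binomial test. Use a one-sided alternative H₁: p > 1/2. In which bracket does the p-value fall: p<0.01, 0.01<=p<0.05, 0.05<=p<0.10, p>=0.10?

p-value bracket: 0.01<=p<0.05

Exact binomial: n=21, k=15, p₀=1/2=0.5000
P(X≥15) from Σ C(n,i)·p₀^i·(1−p₀)^(n−i)
p-value (one-sided, H₁ greater) = 0.03918
→ bracket: 0.01<=p<0.05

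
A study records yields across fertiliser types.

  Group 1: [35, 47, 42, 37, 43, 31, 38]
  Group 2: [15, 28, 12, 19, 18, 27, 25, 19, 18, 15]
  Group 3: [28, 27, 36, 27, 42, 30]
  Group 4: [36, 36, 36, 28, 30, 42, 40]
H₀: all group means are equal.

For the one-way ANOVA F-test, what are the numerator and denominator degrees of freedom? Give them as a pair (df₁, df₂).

k = 4 groups, N = 30 total
df = (k−1, N−k) = (4−1, 30−4) = (3, 26)

degrees of freedom = [3, 26]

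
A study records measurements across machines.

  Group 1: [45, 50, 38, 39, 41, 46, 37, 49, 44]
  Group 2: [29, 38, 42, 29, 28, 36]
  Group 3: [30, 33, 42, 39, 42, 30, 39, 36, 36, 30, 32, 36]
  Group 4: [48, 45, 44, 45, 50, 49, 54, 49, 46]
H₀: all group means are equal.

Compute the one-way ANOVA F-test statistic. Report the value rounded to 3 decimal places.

Group means [43.22, 33.67, 35.42, 47.78], grand mean 40.167
SSB = Σnᵢ(x̄ᵢ−x̄)² = 1129.639; SSW = ΣΣ(x−x̄ᵢ)² = 647.361
MSB = 1129.639/3 = 376.5463; MSW = 647.361/32 = 20.2300
F = MSB/MSW = 18.6132
df = (3, 32)

test statistic = 18.613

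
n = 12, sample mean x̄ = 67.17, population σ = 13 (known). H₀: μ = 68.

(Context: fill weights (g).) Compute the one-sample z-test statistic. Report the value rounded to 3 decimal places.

test statistic = -0.221

SE = σ/√n = 13/√12 = 3.7528
z = (x̄−μ₀)/SE = (67.17−68)/3.7528 = -0.2212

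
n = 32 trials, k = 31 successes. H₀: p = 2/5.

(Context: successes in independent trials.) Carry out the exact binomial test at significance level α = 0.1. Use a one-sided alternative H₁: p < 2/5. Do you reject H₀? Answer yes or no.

reject H₀: no

Exact binomial: n=32, k=31, p₀=2/5=0.4000
P(X≤31) from Σ C(n,i)·p₀^i·(1−p₀)^(n−i)
p-value (one-sided, H₁ less) = 1.00000
At α=0.1: p ≥ α → fail to reject H₀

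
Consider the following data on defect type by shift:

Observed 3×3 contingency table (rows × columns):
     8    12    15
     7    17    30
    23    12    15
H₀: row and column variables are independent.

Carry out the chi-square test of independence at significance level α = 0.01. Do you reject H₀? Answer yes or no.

Row totals [35, 54, 50], col totals [38, 41, 60], n=139
χ² = (8−9.57)²/9.57 + (12−10.32)²/10.32 + (15−15.11)²/15.11 + (7−14.76)²/14.76 + (17−15.93)²/15.93 + (30−23.31)²/23.31 + (23−13.67)²/13.67 + (12−14.75)²/14.75 + (15−21.58)²/21.58 = 15.4938
df = 4
p-value (upper-tail) = 0.00378
At α=0.01: p < α → reject H₀

reject H₀: yes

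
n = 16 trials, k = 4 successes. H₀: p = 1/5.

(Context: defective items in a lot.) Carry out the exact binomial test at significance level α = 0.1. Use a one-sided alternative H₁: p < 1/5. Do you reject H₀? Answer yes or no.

Exact binomial: n=16, k=4, p₀=1/5=0.2000
P(X≤4) from Σ C(n,i)·p₀^i·(1−p₀)^(n−i)
p-value (one-sided, H₁ less) = 0.79825
At α=0.1: p ≥ α → fail to reject H₀

reject H₀: no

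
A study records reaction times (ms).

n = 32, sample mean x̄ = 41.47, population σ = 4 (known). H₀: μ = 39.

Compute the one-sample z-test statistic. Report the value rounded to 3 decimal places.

SE = σ/√n = 4/√32 = 0.7071
z = (x̄−μ₀)/SE = (41.47−39)/0.7071 = 3.4931

test statistic = 3.493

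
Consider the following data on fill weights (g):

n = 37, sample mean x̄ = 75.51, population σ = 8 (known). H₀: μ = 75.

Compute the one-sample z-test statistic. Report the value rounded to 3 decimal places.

test statistic = 0.388

SE = σ/√n = 8/√37 = 1.3152
z = (x̄−μ₀)/SE = (75.51−75)/1.3152 = 0.3878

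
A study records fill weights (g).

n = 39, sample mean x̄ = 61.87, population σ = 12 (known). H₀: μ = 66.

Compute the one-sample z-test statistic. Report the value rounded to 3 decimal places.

test statistic = -2.149

SE = σ/√n = 12/√39 = 1.9215
z = (x̄−μ₀)/SE = (61.87−66)/1.9215 = -2.1493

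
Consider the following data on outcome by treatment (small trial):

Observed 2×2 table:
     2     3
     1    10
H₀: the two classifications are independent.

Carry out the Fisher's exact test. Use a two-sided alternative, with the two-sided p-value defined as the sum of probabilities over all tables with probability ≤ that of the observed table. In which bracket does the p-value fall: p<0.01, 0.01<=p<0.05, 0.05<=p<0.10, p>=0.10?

Margins: r₁=5, r₂=11, c₁=3, c₂=13, n=16
p_obs = C(5,2)·C(11,1)/C(16,3); sum pmf over tables with pmf ≤ p_obs
p-value (two-sided) = 0.21429
→ bracket: p>=0.10

p-value bracket: p>=0.10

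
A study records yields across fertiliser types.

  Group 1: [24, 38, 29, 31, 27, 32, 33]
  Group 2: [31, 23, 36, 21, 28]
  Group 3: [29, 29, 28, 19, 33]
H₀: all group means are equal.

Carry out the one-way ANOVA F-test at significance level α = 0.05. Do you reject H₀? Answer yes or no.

reject H₀: no

Group means [30.57, 27.80, 27.60], grand mean 28.882
SSB = Σnᵢ(x̄ᵢ−x̄)² = 34.050; SSW = ΣΣ(x−x̄ᵢ)² = 375.714
MSB = 34.050/2 = 17.0252; MSW = 375.714/14 = 26.8367
F = MSB/MSW = 0.6344
df = (2, 14)
p-value (upper-tail) = 0.54483
At α=0.05: p ≥ α → fail to reject H₀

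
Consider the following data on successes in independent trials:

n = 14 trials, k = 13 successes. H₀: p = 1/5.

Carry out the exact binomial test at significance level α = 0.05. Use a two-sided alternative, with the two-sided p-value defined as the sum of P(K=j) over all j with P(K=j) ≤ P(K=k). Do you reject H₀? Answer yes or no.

Exact binomial: n=14, k=13, p₀=1/5=0.2000
P(X=j) = C(n,j)·p₀^j·(1−p₀)^(n−j); p = Σ P(X=j) over j with P(X=j) ≤ P(X=13)
p-value (two-sided) = 0.00000
At α=0.05: p < α → reject H₀

reject H₀: yes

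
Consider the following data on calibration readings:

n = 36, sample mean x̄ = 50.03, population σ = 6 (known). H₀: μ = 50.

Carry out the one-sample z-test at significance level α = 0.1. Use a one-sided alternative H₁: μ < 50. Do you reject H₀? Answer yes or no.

SE = σ/√n = 6/√36 = 1.0000
z = (x̄−μ₀)/SE = (50.03−50)/1.0000 = 0.0300
p-value (one-sided, H₁ less) = 0.51197
At α=0.1: p ≥ α → fail to reject H₀

reject H₀: no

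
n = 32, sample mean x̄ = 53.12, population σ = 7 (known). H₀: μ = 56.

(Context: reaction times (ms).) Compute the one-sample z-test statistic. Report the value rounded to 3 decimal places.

test statistic = -2.327

SE = σ/√n = 7/√32 = 1.2374
z = (x̄−μ₀)/SE = (53.12−56)/1.2374 = -2.3274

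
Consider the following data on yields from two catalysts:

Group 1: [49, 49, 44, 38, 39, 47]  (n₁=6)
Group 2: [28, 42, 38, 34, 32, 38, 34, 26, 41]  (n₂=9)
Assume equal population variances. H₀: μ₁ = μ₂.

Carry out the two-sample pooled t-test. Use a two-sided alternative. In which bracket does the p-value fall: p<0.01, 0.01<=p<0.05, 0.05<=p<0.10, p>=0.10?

p-value bracket: p<0.01

x̄₁=44.333, s₁=4.885, n₁=6
x̄₂=34.778, s₂=5.518, n₂=9
s_p² = [5·4.885² + 8·5.518²]/13 = 27.9145
SE = √(s_p²·(1/6+1/9)) = 2.7846
t = (44.333−34.778)/2.7846 = 3.4316
df = 13
p-value (two-sided) = 0.00446
→ bracket: p<0.01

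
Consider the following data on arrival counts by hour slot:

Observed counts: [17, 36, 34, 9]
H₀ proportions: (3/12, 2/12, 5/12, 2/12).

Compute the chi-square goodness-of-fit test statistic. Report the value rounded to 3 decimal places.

n = 96; E_i = n·p_i = [24.00, 16.00, 40.00, 16.00]
χ² = (17−24.00)²/24.00 + (36−16.00)²/16.00 + (34−40.00)²/40.00 + (9−16.00)²/16.00 = 31.0042
df = 3

test statistic = 31.004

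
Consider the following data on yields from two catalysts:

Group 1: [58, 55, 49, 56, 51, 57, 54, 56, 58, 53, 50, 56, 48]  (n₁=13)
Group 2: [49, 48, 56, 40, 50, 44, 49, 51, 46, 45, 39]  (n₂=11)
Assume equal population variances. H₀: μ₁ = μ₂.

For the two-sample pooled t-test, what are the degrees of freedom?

degrees of freedom = 22

df = n₁ + n₂ − 2 = 13 + 11 − 2 = 22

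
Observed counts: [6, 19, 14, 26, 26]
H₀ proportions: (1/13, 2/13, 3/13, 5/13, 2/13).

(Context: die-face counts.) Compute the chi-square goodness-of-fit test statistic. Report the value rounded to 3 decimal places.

n = 91; E_i = n·p_i = [7.00, 14.00, 21.00, 35.00, 14.00]
χ² = (6−7.00)²/7.00 + (19−14.00)²/14.00 + (14−21.00)²/21.00 + (26−35.00)²/35.00 + (26−14.00)²/14.00 = 16.8619
df = 4

test statistic = 16.862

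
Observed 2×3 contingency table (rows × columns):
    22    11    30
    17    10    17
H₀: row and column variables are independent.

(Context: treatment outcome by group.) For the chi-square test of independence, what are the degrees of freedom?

df = (r−1)(c−1) = (2−1)·(3−1) = 2

degrees of freedom = 2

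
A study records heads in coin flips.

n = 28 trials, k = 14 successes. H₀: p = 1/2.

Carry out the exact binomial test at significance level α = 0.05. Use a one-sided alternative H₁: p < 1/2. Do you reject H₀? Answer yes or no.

Exact binomial: n=28, k=14, p₀=1/2=0.5000
P(X≤14) from Σ C(n,i)·p₀^i·(1−p₀)^(n−i)
p-value (one-sided, H₁ less) = 0.57472
At α=0.05: p ≥ α → fail to reject H₀

reject H₀: no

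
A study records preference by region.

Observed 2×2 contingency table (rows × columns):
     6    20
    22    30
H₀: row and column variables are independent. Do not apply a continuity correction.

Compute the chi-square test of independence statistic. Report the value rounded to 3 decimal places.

test statistic = 2.786

Row totals [26, 52], col totals [28, 50], n=78
χ² = (6−9.33)²/9.33 + (20−16.67)²/16.67 + (22−18.67)²/18.67 + (30−33.33)²/33.33 = 2.7857
df = 1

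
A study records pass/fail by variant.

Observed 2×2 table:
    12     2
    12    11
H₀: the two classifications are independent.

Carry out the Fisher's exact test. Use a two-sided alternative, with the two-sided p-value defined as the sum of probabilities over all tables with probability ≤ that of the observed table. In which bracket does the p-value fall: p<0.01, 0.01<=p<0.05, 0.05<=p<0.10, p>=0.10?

p-value bracket: 0.05<=p<0.10

Margins: r₁=14, r₂=23, c₁=24, c₂=13, n=37
p_obs = C(14,12)·C(23,12)/C(37,24); sum pmf over tables with pmf ≤ p_obs
p-value (two-sided) = 0.07404
→ bracket: 0.05<=p<0.10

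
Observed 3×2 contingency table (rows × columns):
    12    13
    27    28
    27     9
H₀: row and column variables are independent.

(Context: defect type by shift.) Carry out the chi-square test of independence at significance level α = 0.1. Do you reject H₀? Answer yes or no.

reject H₀: yes

Row totals [25, 55, 36], col totals [66, 50], n=116
χ² = (12−14.22)²/14.22 + (13−10.78)²/10.78 + (27−31.29)²/31.29 + (28−23.71)²/23.71 + (27−20.48)²/20.48 + (9−15.52)²/15.52 = 6.9842
df = 2
p-value (upper-tail) = 0.03044
At α=0.1: p < α → reject H₀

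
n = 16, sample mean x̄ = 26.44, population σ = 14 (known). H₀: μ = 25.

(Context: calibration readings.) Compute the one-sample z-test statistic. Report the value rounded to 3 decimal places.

test statistic = 0.411

SE = σ/√n = 14/√16 = 3.5000
z = (x̄−μ₀)/SE = (26.44−25)/3.5000 = 0.4114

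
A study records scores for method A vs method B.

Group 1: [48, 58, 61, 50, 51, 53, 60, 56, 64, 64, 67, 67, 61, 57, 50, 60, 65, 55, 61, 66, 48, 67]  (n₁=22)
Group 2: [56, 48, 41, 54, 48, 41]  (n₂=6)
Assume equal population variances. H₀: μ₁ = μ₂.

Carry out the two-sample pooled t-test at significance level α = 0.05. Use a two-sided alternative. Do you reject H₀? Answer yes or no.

x̄₁=58.591, s₁=6.441, n₁=22
x̄₂=48.000, s₂=6.293, n₂=6
s_p² = [21·6.441² + 5·6.293²]/26 = 41.1276
SE = √(s_p²·(1/22+1/6)) = 2.9536
t = (58.591−48.000)/2.9536 = 3.5857
df = 26
p-value (two-sided) = 0.00136
At α=0.05: p < α → reject H₀

reject H₀: yes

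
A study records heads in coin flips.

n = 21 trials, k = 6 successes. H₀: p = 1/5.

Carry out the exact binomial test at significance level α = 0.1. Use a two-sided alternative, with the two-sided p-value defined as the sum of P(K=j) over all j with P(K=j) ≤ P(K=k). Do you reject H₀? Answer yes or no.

Exact binomial: n=21, k=6, p₀=1/5=0.2000
P(X=j) = C(n,j)·p₀^j·(1−p₀)^(n−j); p = Σ P(X=j) over j with P(X=j) ≤ P(X=6)
p-value (two-sided) = 0.40941
At α=0.1: p ≥ α → fail to reject H₀

reject H₀: no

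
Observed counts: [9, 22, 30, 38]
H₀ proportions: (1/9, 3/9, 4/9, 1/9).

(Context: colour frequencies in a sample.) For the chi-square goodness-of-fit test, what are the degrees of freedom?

df = k − 1 = 4 − 1 = 3

degrees of freedom = 3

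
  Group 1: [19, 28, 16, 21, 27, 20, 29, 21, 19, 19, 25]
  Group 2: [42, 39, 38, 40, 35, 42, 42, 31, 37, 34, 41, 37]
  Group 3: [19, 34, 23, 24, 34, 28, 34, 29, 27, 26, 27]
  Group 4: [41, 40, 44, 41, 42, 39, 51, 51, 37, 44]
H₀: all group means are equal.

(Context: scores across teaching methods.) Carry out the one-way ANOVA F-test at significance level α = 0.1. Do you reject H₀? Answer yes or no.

reject H₀: yes

Group means [22.18, 38.17, 27.73, 43.00], grand mean 32.659
SSB = Σnᵢ(x̄ᵢ−x̄)² = 2908.402; SSW = ΣΣ(x−x̄ᵢ)² = 761.485
MSB = 2908.402/3 = 969.4672; MSW = 761.485/40 = 19.0371
F = MSB/MSW = 50.9251
df = (3, 40)
p-value (upper-tail) = 0.00000
At α=0.1: p < α → reject H₀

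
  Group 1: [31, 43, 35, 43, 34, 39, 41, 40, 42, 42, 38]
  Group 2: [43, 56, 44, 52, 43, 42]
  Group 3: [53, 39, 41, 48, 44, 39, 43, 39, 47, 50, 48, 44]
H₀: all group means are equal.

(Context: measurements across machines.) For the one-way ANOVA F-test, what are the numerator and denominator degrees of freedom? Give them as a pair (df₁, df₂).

k = 3 groups, N = 29 total
df = (k−1, N−k) = (3−1, 29−3) = (2, 26)

degrees of freedom = [2, 26]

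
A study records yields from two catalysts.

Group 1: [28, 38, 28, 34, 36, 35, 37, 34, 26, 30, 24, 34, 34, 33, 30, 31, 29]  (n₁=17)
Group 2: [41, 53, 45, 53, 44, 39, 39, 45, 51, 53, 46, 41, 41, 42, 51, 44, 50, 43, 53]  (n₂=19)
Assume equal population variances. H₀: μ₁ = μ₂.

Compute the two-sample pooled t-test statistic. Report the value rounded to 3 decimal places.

x̄₁=31.824, s₁=3.972, n₁=17
x̄₂=46.000, s₂=5.110, n₂=19
s_p² = [16·3.972² + 18·5.110²]/34 = 21.2491
SE = √(s_p²·(1/17+1/19)) = 1.5389
t = (31.824−46.000)/1.5389 = -9.2119
df = 34

test statistic = -9.212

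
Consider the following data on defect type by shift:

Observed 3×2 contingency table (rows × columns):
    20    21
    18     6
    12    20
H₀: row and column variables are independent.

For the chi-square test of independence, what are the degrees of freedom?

df = (r−1)(c−1) = (3−1)·(2−1) = 2

degrees of freedom = 2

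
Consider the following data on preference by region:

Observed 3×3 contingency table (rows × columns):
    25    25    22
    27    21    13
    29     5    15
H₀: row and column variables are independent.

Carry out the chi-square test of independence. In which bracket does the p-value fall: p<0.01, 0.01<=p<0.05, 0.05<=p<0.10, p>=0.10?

p-value bracket: 0.01<=p<0.05

Row totals [72, 61, 49], col totals [81, 51, 50], n=182
χ² = (25−32.04)²/32.04 + (25−20.18)²/20.18 + (22−19.78)²/19.78 + (27−27.15)²/27.15 + (21−17.09)²/17.09 + (13−16.76)²/16.76 + (29−21.81)²/21.81 + (5−13.73)²/13.73 + (15−13.46)²/13.46 = 12.7869
df = 4
p-value (upper-tail) = 0.01237
→ bracket: 0.01<=p<0.05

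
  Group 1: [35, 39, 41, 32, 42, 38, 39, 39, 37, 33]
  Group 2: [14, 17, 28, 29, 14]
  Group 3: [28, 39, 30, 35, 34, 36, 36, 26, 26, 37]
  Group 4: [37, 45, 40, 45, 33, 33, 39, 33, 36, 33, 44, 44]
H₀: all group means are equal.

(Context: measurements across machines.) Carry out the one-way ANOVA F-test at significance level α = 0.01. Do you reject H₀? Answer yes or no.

reject H₀: yes

Group means [37.50, 20.40, 32.70, 38.50], grand mean 34.216
SSB = Σnᵢ(x̄ᵢ−x̄)² = 1305.470; SSW = ΣΣ(x−x̄ᵢ)² = 804.800
MSB = 1305.470/3 = 435.1568; MSW = 804.800/33 = 24.3879
F = MSB/MSW = 17.8432
df = (3, 33)
p-value (upper-tail) = 0.00000
At α=0.01: p < α → reject H₀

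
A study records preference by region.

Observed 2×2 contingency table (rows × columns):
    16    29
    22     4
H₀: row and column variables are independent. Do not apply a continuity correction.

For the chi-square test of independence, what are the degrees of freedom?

df = (r−1)(c−1) = (2−1)·(2−1) = 1

degrees of freedom = 1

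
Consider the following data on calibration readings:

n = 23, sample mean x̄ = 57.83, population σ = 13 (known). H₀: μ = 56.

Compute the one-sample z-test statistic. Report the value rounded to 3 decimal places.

test statistic = 0.675

SE = σ/√n = 13/√23 = 2.7107
z = (x̄−μ₀)/SE = (57.83−56)/2.7107 = 0.6751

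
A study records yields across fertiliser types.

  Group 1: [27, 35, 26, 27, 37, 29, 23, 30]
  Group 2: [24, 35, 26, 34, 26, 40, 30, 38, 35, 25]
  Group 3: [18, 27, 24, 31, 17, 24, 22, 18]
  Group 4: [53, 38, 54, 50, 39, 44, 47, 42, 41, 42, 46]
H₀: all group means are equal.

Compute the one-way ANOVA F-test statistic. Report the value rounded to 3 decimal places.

test statistic = 31.130

Group means [29.25, 31.30, 22.62, 45.09], grand mean 33.081
SSB = Σnᵢ(x̄ᵢ−x̄)² = 2610.373; SSW = ΣΣ(x−x̄ᵢ)² = 922.384
MSB = 2610.373/3 = 870.1242; MSW = 922.384/33 = 27.9510
F = MSB/MSW = 31.1303
df = (3, 33)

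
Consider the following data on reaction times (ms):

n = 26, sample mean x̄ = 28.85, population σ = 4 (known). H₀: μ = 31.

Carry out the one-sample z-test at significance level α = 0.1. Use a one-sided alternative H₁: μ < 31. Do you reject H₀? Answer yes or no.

reject H₀: yes

SE = σ/√n = 4/√26 = 0.7845
z = (x̄−μ₀)/SE = (28.85−31)/0.7845 = -2.7407
p-value (one-sided, H₁ less) = 0.00307
At α=0.1: p < α → reject H₀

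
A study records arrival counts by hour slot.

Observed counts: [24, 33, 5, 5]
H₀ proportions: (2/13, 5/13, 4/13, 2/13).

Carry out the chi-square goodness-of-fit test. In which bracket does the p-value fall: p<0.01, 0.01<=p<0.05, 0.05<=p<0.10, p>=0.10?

p-value bracket: p<0.01

n = 67; E_i = n·p_i = [10.31, 25.77, 20.62, 10.31]
χ² = (24−10.31)²/10.31 + (33−25.77)²/25.77 + (5−20.62)²/20.62 + (5−10.31)²/10.31 = 34.7784
df = 3
p-value (upper-tail) = 0.00000
→ bracket: p<0.01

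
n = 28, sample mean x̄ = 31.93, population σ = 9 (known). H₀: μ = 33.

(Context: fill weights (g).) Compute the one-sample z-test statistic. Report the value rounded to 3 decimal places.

test statistic = -0.629

SE = σ/√n = 9/√28 = 1.7008
z = (x̄−μ₀)/SE = (31.93−33)/1.7008 = -0.6291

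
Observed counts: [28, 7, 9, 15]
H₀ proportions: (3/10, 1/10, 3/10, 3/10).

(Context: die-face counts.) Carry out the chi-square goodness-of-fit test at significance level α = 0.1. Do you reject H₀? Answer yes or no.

n = 59; E_i = n·p_i = [17.70, 5.90, 17.70, 17.70]
χ² = (28−17.70)²/17.70 + (7−5.90)²/5.90 + (9−17.70)²/17.70 + (15−17.70)²/17.70 = 10.8870
df = 3
p-value (upper-tail) = 0.01235
At α=0.1: p < α → reject H₀

reject H₀: yes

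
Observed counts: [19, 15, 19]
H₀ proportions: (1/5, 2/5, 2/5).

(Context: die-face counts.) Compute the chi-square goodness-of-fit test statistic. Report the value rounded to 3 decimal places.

test statistic = 8.698

n = 53; E_i = n·p_i = [10.60, 21.20, 21.20]
χ² = (19−10.60)²/10.60 + (15−21.20)²/21.20 + (19−21.20)²/21.20 = 8.6981
df = 2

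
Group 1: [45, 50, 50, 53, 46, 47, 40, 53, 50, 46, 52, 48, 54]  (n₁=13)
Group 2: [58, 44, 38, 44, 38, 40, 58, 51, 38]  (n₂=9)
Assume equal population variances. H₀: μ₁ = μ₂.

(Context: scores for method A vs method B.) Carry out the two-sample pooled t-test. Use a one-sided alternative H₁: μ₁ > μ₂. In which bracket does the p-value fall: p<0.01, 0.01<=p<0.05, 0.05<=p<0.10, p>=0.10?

p-value bracket: p>=0.10

x̄₁=48.769, s₁=3.961, n₁=13
x̄₂=45.444, s₂=8.263, n₂=9
s_p² = [12·3.961² + 8·8.263²]/20 = 36.7265
SE = √(s_p²·(1/13+1/9)) = 2.6279
t = (48.769−45.444)/2.6279 = 1.2652
df = 20
p-value (one-sided, H₁ greater) = 0.11017
→ bracket: p>=0.10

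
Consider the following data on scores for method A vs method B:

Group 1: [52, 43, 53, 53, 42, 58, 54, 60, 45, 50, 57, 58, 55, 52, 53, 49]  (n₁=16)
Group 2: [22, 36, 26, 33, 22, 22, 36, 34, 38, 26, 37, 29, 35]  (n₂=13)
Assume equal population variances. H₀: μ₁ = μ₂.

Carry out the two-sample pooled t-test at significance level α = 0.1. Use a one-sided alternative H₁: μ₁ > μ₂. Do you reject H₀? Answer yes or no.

x̄₁=52.125, s₁=5.290, n₁=16
x̄₂=30.462, s₂=6.173, n₂=13
s_p² = [15·5.290² + 12·6.173²]/27 = 32.4808
SE = √(s_p²·(1/16+1/13)) = 2.1280
t = (52.125−30.462)/2.1280 = 10.1800
df = 27
p-value (one-sided, H₁ greater) = 0.00000
At α=0.1: p < α → reject H₀

reject H₀: yes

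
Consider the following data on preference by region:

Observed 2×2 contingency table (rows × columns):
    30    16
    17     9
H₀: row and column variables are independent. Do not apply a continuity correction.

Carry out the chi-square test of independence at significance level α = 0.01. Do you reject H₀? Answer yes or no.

reject H₀: no

Row totals [46, 26], col totals [47, 25], n=72
χ² = (30−30.03)²/30.03 + (16−15.97)²/15.97 + (17−16.97)²/16.97 + (9−9.03)²/9.03 = 0.0002
df = 1
p-value (upper-tail) = 0.98858
At α=0.01: p ≥ α → fail to reject H₀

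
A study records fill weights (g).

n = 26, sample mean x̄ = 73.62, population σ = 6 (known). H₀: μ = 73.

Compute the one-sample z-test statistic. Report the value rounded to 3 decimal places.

SE = σ/√n = 6/√26 = 1.1767
z = (x̄−μ₀)/SE = (73.62−73)/1.1767 = 0.5269

test statistic = 0.527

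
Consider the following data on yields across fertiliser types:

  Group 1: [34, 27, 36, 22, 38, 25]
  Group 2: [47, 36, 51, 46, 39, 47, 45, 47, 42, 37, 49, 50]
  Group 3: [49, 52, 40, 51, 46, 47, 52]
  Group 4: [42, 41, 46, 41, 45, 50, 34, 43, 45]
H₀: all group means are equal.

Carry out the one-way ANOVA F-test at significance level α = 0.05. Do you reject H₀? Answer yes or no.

Group means [30.33, 44.67, 48.14, 43.00], grand mean 42.412
SSB = Σnᵢ(x̄ᵢ−x̄)² = 1169.378; SSW = ΣΣ(x−x̄ᵢ)² = 758.857
MSB = 1169.378/3 = 389.7927; MSW = 758.857/30 = 25.2952
F = MSB/MSW = 15.4097
df = (3, 30)
p-value (upper-tail) = 0.00000
At α=0.05: p < α → reject H₀

reject H₀: yes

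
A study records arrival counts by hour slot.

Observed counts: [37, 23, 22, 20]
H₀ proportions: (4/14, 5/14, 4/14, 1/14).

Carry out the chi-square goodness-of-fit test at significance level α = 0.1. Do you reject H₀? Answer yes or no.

n = 102; E_i = n·p_i = [29.14, 36.43, 29.14, 7.29]
χ² = (37−29.14)²/29.14 + (23−36.43)²/36.43 + (22−29.14)²/29.14 + (20−7.29)²/7.29 = 31.0069
df = 3
p-value (upper-tail) = 0.00000
At α=0.1: p < α → reject H₀

reject H₀: yes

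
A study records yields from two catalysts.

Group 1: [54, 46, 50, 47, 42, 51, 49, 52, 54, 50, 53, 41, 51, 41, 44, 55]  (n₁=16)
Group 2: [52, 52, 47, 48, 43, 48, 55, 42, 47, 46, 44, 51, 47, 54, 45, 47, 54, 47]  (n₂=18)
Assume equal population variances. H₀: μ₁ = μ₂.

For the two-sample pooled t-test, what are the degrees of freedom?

degrees of freedom = 32

df = n₁ + n₂ − 2 = 16 + 18 − 2 = 32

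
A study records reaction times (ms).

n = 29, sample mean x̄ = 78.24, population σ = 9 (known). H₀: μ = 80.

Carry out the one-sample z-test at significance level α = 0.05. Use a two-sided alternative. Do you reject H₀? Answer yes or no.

reject H₀: no

SE = σ/√n = 9/√29 = 1.6713
z = (x̄−μ₀)/SE = (78.24−80)/1.6713 = -1.0531
p-value (two-sided) = 0.29230
At α=0.05: p ≥ α → fail to reject H₀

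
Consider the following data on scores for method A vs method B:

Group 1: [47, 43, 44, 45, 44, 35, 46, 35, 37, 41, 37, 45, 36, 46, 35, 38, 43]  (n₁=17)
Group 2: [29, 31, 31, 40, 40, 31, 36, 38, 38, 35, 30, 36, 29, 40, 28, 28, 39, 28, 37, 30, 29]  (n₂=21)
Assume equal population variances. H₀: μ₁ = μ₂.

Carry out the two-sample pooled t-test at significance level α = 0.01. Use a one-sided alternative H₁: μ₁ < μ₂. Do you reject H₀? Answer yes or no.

x̄₁=41.000, s₁=4.458, n₁=17
x̄₂=33.476, s₂=4.578, n₂=21
s_p² = [16·4.458² + 20·4.578²]/36 = 20.4788
SE = √(s_p²·(1/17+1/21)) = 1.4764
t = (41.000−33.476)/1.4764 = 5.0960
df = 36
p-value (one-sided, H₁ less) = 0.99999
At α=0.01: p ≥ α → fail to reject H₀

reject H₀: no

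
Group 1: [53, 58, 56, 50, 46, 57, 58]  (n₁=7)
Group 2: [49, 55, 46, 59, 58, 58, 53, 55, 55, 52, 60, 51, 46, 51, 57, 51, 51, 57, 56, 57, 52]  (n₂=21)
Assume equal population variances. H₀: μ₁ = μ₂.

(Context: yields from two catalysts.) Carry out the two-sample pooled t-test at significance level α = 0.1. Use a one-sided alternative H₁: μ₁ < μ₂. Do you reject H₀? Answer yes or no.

reject H₀: no

x̄₁=54.000, s₁=4.583, n₁=7
x̄₂=53.762, s₂=4.024, n₂=21
s_p² = [6·4.583² + 20·4.024²]/26 = 17.3004
SE = √(s_p²·(1/7+1/21)) = 1.8153
t = (54.000−53.762)/1.8153 = 0.1312
df = 26
p-value (one-sided, H₁ less) = 0.55167
At α=0.1: p ≥ α → fail to reject H₀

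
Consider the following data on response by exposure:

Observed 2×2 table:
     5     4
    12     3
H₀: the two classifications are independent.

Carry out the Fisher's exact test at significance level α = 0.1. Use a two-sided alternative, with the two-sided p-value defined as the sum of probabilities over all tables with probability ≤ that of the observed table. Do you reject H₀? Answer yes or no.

reject H₀: no

Margins: r₁=9, r₂=15, c₁=17, c₂=7, n=24
p_obs = C(9,5)·C(15,12)/C(24,17); sum pmf over tables with pmf ≤ p_obs
p-value (two-sided) = 0.35636
At α=0.1: p ≥ α → fail to reject H₀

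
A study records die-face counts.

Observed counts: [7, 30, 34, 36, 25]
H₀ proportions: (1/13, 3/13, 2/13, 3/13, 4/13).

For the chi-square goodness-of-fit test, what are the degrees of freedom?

degrees of freedom = 4

df = k − 1 = 5 − 1 = 4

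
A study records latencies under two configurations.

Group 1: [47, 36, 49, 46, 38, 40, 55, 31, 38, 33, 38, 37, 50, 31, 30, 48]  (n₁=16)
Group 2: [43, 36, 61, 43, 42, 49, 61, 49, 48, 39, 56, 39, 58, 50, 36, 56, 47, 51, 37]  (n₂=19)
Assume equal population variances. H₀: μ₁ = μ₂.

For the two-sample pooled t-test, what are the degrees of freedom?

df = n₁ + n₂ − 2 = 16 + 19 − 2 = 33

degrees of freedom = 33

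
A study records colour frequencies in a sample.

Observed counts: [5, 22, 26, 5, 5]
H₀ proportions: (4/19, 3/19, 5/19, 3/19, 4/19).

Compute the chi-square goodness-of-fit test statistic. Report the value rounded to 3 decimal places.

test statistic = 32.714

n = 63; E_i = n·p_i = [13.26, 9.95, 16.58, 9.95, 13.26]
χ² = (5−13.26)²/13.26 + (22−9.95)²/9.95 + (26−16.58)²/16.58 + (5−9.95)²/9.95 + (5−13.26)²/13.26 = 32.7138
df = 4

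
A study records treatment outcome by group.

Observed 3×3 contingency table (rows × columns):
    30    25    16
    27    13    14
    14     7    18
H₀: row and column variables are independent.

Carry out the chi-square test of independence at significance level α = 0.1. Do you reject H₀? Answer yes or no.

reject H₀: yes

Row totals [71, 54, 39], col totals [71, 45, 48], n=164
χ² = (30−30.74)²/30.74 + (25−19.48)²/19.48 + (16−20.78)²/20.78 + (27−23.38)²/23.38 + (13−14.82)²/14.82 + (14−15.80)²/15.80 + (14−16.88)²/16.88 + (7−10.70)²/10.70 + (18−11.41)²/11.41 = 9.2427
df = 4
p-value (upper-tail) = 0.05531
At α=0.1: p < α → reject H₀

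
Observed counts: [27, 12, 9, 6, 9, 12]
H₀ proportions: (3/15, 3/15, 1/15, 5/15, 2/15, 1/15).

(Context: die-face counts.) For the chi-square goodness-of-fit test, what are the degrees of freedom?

df = k − 1 = 6 − 1 = 5

degrees of freedom = 5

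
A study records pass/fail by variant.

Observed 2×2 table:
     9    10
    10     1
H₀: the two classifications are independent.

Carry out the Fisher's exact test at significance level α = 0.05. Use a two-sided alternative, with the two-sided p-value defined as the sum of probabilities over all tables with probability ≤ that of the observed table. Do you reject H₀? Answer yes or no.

Margins: r₁=19, r₂=11, c₁=19, c₂=11, n=30
p_obs = C(19,9)·C(11,10)/C(30,19); sum pmf over tables with pmf ≤ p_obs
p-value (two-sided) = 0.02309
At α=0.05: p < α → reject H₀

reject H₀: yes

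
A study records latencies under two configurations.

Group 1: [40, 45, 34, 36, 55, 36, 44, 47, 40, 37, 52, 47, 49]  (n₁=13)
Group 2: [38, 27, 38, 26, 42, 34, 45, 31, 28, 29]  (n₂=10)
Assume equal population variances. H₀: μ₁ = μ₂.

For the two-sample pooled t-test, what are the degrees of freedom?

df = n₁ + n₂ − 2 = 13 + 10 − 2 = 21

degrees of freedom = 21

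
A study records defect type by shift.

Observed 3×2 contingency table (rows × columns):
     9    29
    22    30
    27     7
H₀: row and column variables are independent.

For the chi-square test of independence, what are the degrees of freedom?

degrees of freedom = 2

df = (r−1)(c−1) = (3−1)·(2−1) = 2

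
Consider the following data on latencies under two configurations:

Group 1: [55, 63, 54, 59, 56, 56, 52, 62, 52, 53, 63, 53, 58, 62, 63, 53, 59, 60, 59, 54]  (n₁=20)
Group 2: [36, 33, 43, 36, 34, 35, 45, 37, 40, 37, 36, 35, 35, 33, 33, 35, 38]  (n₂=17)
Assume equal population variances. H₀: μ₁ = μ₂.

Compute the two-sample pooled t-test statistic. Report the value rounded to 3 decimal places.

test statistic = 16.959

x̄₁=57.300, s₁=3.975, n₁=20
x̄₂=36.529, s₂=3.375, n₂=17
s_p² = [19·3.975² + 16·3.375²]/35 = 13.7839
SE = √(s_p²·(1/20+1/17)) = 1.2247
t = (57.300−36.529)/1.2247 = 16.9591
df = 35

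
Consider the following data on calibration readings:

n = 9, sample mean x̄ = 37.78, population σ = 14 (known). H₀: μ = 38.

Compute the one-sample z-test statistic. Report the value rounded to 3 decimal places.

SE = σ/√n = 14/√9 = 4.6667
z = (x̄−μ₀)/SE = (37.78−38)/4.6667 = -0.0471

test statistic = -0.047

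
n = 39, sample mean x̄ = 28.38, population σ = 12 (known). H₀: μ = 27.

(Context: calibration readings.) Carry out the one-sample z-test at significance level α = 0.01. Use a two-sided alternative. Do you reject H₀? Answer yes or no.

SE = σ/√n = 12/√39 = 1.9215
z = (x̄−μ₀)/SE = (28.38−27)/1.9215 = 0.7182
p-value (two-sided) = 0.47265
At α=0.01: p ≥ α → fail to reject H₀

reject H₀: no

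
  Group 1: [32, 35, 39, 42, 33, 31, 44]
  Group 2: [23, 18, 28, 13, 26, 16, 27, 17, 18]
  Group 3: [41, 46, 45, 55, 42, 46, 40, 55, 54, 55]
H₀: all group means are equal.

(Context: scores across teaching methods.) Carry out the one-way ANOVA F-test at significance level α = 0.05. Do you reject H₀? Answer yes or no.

reject H₀: yes

Group means [36.57, 20.67, 47.90], grand mean 35.423
SSB = Σnᵢ(x̄ᵢ−x̄)² = 3525.732; SSW = ΣΣ(x−x̄ᵢ)² = 742.614
MSB = 3525.732/2 = 1762.8659; MSW = 742.614/23 = 32.2876
F = MSB/MSW = 54.5989
df = (2, 23)
p-value (upper-tail) = 0.00000
At α=0.05: p < α → reject H₀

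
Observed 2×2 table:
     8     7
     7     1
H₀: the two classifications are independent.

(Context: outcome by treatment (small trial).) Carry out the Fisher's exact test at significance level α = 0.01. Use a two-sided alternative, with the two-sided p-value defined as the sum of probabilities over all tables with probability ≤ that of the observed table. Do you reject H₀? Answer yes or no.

reject H₀: no

Margins: r₁=15, r₂=8, c₁=15, c₂=8, n=23
p_obs = C(15,8)·C(8,7)/C(23,15); sum pmf over tables with pmf ≤ p_obs
p-value (two-sided) = 0.17633
At α=0.01: p ≥ α → fail to reject H₀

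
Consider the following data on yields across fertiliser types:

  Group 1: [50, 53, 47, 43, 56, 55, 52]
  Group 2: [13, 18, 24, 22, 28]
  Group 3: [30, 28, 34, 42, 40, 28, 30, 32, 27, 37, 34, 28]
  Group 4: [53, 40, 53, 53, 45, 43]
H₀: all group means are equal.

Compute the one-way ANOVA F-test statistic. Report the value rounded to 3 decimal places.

Group means [50.86, 21.00, 32.50, 47.83], grand mean 37.933
SSB = Σnᵢ(x̄ᵢ−x̄)² = 3545.176; SSW = ΣΣ(x−x̄ᵢ)² = 706.690
MSB = 3545.176/3 = 1181.7254; MSW = 706.690/26 = 27.1804
F = MSB/MSW = 43.4771
df = (3, 26)

test statistic = 43.477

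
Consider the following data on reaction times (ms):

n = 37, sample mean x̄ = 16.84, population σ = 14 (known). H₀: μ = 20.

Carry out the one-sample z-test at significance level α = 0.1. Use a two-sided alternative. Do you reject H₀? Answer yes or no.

reject H₀: no

SE = σ/√n = 14/√37 = 2.3016
z = (x̄−μ₀)/SE = (16.84−20)/2.3016 = -1.3730
p-value (two-sided) = 0.16976
At α=0.1: p ≥ α → fail to reject H₀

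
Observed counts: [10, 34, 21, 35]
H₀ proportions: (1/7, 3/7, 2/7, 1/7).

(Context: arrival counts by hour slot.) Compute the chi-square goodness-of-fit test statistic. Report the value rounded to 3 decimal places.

n = 100; E_i = n·p_i = [14.29, 42.86, 28.57, 14.29]
χ² = (10−14.29)²/14.29 + (34−42.86)²/42.86 + (21−28.57)²/28.57 + (35−14.29)²/14.29 = 35.1583
df = 3

test statistic = 35.158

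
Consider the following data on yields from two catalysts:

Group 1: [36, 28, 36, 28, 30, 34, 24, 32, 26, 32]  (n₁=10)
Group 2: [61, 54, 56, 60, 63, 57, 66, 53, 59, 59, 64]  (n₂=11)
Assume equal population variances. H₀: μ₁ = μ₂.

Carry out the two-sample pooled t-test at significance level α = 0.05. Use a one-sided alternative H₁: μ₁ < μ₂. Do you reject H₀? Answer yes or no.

reject H₀: yes

x̄₁=30.600, s₁=4.115, n₁=10
x̄₂=59.273, s₂=4.101, n₂=11
s_p² = [9·4.115² + 10·4.101²]/19 = 16.8727
SE = √(s_p²·(1/10+1/11)) = 1.7948
t = (30.600−59.273)/1.7948 = -15.9758
df = 19
p-value (one-sided, H₁ less) = 0.00000
At α=0.05: p < α → reject H₀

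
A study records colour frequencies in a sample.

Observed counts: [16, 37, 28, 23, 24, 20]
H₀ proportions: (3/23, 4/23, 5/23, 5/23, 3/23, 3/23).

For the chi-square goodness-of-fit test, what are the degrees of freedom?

df = k − 1 = 6 − 1 = 5

degrees of freedom = 5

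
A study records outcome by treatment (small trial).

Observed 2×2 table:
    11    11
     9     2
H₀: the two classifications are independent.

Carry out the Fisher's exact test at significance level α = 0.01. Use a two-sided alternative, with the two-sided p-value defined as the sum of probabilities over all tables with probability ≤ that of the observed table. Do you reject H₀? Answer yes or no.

Margins: r₁=22, r₂=11, c₁=20, c₂=13, n=33
p_obs = C(22,11)·C(11,9)/C(33,20); sum pmf over tables with pmf ≤ p_obs
p-value (two-sided) = 0.13224
At α=0.01: p ≥ α → fail to reject H₀

reject H₀: no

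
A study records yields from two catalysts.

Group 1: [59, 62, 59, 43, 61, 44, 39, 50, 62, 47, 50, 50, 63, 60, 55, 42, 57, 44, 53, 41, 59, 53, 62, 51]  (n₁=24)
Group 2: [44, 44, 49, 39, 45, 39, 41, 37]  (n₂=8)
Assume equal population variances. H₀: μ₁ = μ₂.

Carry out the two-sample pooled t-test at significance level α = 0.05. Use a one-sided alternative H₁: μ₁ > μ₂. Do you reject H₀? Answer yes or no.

x̄₁=52.750, s₁=7.725, n₁=24
x̄₂=42.250, s₂=3.955, n₂=8
s_p² = [23·7.725² + 7·3.955²]/30 = 49.4000
SE = √(s_p²·(1/24+1/8)) = 2.8694
t = (52.750−42.250)/2.8694 = 3.6593
df = 30
p-value (one-sided, H₁ greater) = 0.00048
At α=0.05: p < α → reject H₀

reject H₀: yes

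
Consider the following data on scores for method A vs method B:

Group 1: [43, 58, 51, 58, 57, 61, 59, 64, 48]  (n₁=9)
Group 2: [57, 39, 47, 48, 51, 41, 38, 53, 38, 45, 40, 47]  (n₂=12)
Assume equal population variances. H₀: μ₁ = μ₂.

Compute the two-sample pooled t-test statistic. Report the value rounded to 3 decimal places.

test statistic = 3.541

x̄₁=55.444, s₁=6.729, n₁=9
x̄₂=45.333, s₂=6.286, n₂=12
s_p² = [8·6.729² + 11·6.286²]/19 = 41.9415
SE = √(s_p²·(1/9+1/12)) = 2.8557
t = (55.444−45.333)/2.8557 = 3.5406
df = 19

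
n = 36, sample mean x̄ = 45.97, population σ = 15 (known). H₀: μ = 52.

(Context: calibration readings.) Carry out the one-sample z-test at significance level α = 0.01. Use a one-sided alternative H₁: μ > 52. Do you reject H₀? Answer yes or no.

reject H₀: no

SE = σ/√n = 15/√36 = 2.5000
z = (x̄−μ₀)/SE = (45.97−52)/2.5000 = -2.4120
p-value (one-sided, H₁ greater) = 0.99207
At α=0.01: p ≥ α → fail to reject H₀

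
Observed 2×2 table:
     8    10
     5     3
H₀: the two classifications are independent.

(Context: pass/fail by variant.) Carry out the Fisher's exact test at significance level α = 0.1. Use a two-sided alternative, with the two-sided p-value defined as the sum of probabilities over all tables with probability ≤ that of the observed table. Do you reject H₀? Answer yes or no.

Margins: r₁=18, r₂=8, c₁=13, c₂=13, n=26
p_obs = C(18,8)·C(8,5)/C(26,13); sum pmf over tables with pmf ≤ p_obs
p-value (two-sided) = 0.67277
At α=0.1: p ≥ α → fail to reject H₀

reject H₀: no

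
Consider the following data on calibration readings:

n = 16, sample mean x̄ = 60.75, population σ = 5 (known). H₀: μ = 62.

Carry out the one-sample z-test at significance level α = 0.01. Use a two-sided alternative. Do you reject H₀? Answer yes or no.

reject H₀: no

SE = σ/√n = 5/√16 = 1.2500
z = (x̄−μ₀)/SE = (60.75−62)/1.2500 = -1.0000
p-value (two-sided) = 0.31731
At α=0.01: p ≥ α → fail to reject H₀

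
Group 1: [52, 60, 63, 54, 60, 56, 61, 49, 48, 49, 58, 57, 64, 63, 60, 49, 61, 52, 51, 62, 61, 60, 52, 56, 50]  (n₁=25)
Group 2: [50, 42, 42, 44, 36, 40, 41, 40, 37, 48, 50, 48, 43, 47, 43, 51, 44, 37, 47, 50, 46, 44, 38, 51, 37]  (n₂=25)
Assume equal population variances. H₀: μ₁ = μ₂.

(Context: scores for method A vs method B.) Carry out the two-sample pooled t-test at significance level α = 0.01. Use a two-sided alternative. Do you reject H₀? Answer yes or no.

x̄₁=56.320, s₁=5.258, n₁=25
x̄₂=43.840, s₂=4.819, n₂=25
s_p² = [24·5.258² + 24·4.819²]/48 = 25.4333
SE = √(s_p²·(1/25+1/25)) = 1.4264
t = (56.320−43.840)/1.4264 = 8.7492
df = 48
p-value (two-sided) = 0.00000
At α=0.01: p < α → reject H₀

reject H₀: yes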